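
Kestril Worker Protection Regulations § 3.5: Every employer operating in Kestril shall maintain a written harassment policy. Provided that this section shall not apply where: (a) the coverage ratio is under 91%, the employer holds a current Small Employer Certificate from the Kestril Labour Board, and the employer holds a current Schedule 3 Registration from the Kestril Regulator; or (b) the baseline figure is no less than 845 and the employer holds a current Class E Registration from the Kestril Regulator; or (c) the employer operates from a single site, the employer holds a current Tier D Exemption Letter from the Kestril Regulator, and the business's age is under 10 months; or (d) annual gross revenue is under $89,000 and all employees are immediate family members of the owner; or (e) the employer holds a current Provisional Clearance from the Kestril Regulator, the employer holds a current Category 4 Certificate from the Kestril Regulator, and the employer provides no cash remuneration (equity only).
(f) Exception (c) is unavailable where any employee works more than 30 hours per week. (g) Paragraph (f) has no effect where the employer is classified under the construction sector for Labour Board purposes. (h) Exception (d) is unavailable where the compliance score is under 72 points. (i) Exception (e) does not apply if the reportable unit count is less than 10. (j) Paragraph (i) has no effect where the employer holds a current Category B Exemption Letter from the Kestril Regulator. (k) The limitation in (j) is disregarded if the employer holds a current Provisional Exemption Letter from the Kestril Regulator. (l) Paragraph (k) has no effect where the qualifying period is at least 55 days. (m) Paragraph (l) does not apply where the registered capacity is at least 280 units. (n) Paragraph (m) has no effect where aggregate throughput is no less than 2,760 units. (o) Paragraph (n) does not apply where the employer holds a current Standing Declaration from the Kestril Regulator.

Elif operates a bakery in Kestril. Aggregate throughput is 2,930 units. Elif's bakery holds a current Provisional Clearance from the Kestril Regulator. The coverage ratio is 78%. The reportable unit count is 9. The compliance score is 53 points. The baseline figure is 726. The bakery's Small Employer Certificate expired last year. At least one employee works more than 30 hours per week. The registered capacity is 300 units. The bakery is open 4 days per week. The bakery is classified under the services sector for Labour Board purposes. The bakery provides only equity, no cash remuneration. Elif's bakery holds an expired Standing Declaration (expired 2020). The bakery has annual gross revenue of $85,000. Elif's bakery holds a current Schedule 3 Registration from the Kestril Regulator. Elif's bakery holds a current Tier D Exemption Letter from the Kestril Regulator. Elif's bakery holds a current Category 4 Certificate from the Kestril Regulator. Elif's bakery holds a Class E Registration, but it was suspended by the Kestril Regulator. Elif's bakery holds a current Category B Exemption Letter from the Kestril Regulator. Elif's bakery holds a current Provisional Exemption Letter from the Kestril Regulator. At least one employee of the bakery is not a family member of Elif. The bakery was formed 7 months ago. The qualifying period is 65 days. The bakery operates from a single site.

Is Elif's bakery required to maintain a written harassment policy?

No — exception (e) applies; Elif's bakery is not required to maintain a written harassment policy.

Exception (a) fails — the Small Employer Certificate has expired.
Exception (b) requires that the baseline figure is no less than 845; but the baseline figure is 726, short of 845, so (b) is unavailable.
Exception (c)'s conditions are all satisfied: the employer operates from a single site; a current Tier D Exemption Letter is held; the business's age is 7 months, under the 10 months limit. However, paragraphs (f)–(g) must be considered: (f) applies — at least one employee exceeds 30 hours/week. (g), which would lift (f), is not triggered — the bakery is classified under the services sector. Exception (c) does not apply.
Exception (d) fails — at least one employee is not a family member.
Exception (e)'s conditions are all satisfied: a current Provisional Clearance is held; a current Category 4 Certificate is held; remuneration is equity-only. Under paragraphs (i)–(o): (i) would limit (e) — the reportable unit count is 9, less than the 10 limit — but (j) sets (i) aside: (j) operates against (i): a current Category B Exemption Letter is held. (k) would limit (j) — a current Provisional Exemption Letter is held — but (l) sets (k) aside: (l) operates against (k): the qualifying period is 65 days, meeting the 55 days threshold. (m) is triggered (the registered capacity is 300 units, meeting the 280 units threshold), but is set aside by (n): (n) operates against (m): aggregate throughput is 2,930 units, meeting the 2,760 units threshold. (o), which would lift (n), is not triggered — there is no Standing Declaration in force. (e) remains available.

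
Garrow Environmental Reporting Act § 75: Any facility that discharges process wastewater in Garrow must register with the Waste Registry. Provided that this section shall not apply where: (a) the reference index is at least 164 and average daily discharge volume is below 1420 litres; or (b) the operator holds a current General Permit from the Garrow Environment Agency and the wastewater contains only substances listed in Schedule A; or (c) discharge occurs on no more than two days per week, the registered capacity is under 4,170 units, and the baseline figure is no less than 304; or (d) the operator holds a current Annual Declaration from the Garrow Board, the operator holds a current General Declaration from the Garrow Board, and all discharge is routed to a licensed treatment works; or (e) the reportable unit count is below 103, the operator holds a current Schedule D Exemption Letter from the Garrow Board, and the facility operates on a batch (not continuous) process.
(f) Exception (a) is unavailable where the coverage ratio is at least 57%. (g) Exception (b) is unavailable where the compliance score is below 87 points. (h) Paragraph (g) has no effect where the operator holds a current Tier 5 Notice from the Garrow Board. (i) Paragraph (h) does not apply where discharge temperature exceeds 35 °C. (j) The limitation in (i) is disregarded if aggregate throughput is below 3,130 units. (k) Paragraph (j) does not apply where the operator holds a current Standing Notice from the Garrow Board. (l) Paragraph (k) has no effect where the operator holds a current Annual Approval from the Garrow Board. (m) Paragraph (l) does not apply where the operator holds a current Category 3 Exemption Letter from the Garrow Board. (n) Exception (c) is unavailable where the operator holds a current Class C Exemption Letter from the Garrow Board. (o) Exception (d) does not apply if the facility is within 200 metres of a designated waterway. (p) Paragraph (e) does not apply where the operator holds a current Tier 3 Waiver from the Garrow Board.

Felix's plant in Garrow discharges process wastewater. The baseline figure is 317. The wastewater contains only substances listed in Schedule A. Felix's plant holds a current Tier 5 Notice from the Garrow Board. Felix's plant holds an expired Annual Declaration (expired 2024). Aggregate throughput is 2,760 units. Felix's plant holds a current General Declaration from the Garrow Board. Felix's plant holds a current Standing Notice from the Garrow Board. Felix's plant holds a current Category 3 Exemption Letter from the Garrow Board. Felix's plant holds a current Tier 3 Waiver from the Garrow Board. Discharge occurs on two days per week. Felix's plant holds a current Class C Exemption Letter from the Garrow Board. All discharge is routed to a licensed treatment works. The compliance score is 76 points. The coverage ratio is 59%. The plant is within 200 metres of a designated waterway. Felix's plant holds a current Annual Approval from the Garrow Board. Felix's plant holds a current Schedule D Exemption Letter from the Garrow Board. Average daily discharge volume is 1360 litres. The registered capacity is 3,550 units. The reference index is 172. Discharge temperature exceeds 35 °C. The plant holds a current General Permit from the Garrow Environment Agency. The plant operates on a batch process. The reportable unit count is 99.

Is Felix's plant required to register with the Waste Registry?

Yes — Felix's plant must register with the Waste Registry.

Exception (a) is satisfied on its face — the reference index is 172, meeting the 164 threshold; average daily discharge volume is 1360 litres, below the 1420 litres limit. However, paragraph (f) must be considered: (f) is triggered — the coverage ratio is 59%, meeting the 57% threshold. Exception (a) does not apply.
All of (b)'s requirements are met (a current General Permit is held; the wastewater is Schedule-A-only). However, paragraphs (g)–(m) must be considered: (g) operates against (b): the compliance score is 76 points, below the 87 points limit. (h) is triggered (a current Tier 5 Notice is held), but yields to (i): (i) applies — discharge temperature exceeds 35 °C. (j) would limit (i) — aggregate throughput is 2,760 units, below the 3,130 units limit — but (k) sets (j) aside: (k) operates against (j): a current Standing Notice is held. (l) would limit (k) — a current Annual Approval is held — but (m) sets (l) aside: (m) operates against (l): a current Category 3 Exemption Letter is held. (b) is therefore removed.
Exception (c) is satisfied on its face — discharge occurs on no more than two days per week; the registered capacity is 3,550 units, under the 4,170 units limit; the baseline figure is 317, meeting the 304 threshold. Turning to paragraph (n): (n) operates against (c): a current Class C Exemption Letter is held. So (c) is unavailable.
Exception (d) fails — the Annual Declaration is not current.
Exception (e): the reportable unit count is 99, below the 103 limit; a current Schedule D Exemption Letter is held; the facility operates on a batch process — every condition holds. However, paragraph (p) must be considered: (p) applies — a current Tier 3 Waiver is held. (e) is therefore removed.
None of the exceptions is available; § 75 applies in full.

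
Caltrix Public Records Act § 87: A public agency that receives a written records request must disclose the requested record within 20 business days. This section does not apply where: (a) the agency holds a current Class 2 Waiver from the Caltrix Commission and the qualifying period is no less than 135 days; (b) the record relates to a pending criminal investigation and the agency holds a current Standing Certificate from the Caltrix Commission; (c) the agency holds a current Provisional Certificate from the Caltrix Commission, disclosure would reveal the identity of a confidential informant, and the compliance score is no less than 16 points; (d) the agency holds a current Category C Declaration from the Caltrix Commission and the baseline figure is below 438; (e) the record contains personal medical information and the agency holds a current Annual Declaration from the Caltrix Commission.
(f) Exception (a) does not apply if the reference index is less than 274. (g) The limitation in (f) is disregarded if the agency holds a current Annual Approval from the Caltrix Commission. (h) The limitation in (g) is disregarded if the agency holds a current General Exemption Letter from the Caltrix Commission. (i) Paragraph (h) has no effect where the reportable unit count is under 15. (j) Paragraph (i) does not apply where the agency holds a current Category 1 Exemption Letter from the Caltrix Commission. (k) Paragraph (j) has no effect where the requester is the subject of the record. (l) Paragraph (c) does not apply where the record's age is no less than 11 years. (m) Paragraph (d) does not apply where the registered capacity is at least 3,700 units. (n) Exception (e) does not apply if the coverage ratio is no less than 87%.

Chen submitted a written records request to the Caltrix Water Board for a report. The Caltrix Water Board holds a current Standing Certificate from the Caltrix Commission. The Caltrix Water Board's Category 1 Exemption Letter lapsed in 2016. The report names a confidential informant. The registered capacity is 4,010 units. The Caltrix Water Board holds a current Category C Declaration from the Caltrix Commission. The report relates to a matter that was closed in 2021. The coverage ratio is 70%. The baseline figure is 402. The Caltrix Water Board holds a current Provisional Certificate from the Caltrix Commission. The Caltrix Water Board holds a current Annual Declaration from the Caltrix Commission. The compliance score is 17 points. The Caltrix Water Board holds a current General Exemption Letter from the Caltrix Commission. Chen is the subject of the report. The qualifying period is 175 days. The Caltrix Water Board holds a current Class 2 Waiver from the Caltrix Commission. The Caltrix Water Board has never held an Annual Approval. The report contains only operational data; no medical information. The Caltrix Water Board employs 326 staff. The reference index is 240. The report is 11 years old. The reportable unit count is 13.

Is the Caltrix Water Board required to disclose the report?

Exception (a)'s conditions are all satisfied: a current Class 2 Waiver is held; the qualifying period is 175 days, meeting the 135 days threshold. However, paragraphs (f)–(k) must be considered: (f) operates against (a): the reference index is 240, less than the 274 limit. (g) is not engaged (there is no Annual Approval in force), so (f) stands. (a) is therefore removed.
Exception (b) requires that the record relates to a pending criminal investigation; but the report relates to a closed matter, so (b) is unavailable.
Exception (c): a current Provisional Certificate is held; the report names a confidential informant; the compliance score is 17 points, meeting the 16 points threshold — every condition holds. Turning to paragraph (l): (l) operates against (c): the record's age is 11 years, meeting the 11 years threshold. So (c) is unavailable.
Exception (d) is satisfied on its face — a current Category C Declaration is held; the baseline figure is 402, below the 438 limit. But applying paragraph (m): (m) operates against (d): the registered capacity is 4,010 units, meeting the 3,700 units threshold. Exception (d) does not apply.
Exception (e) requires that the record contains personal medical information; but the report contains only operational data, so (e) is unavailable.
No exception applies. The general rule governs.

Yes — the Caltrix Water Board must disclose the report.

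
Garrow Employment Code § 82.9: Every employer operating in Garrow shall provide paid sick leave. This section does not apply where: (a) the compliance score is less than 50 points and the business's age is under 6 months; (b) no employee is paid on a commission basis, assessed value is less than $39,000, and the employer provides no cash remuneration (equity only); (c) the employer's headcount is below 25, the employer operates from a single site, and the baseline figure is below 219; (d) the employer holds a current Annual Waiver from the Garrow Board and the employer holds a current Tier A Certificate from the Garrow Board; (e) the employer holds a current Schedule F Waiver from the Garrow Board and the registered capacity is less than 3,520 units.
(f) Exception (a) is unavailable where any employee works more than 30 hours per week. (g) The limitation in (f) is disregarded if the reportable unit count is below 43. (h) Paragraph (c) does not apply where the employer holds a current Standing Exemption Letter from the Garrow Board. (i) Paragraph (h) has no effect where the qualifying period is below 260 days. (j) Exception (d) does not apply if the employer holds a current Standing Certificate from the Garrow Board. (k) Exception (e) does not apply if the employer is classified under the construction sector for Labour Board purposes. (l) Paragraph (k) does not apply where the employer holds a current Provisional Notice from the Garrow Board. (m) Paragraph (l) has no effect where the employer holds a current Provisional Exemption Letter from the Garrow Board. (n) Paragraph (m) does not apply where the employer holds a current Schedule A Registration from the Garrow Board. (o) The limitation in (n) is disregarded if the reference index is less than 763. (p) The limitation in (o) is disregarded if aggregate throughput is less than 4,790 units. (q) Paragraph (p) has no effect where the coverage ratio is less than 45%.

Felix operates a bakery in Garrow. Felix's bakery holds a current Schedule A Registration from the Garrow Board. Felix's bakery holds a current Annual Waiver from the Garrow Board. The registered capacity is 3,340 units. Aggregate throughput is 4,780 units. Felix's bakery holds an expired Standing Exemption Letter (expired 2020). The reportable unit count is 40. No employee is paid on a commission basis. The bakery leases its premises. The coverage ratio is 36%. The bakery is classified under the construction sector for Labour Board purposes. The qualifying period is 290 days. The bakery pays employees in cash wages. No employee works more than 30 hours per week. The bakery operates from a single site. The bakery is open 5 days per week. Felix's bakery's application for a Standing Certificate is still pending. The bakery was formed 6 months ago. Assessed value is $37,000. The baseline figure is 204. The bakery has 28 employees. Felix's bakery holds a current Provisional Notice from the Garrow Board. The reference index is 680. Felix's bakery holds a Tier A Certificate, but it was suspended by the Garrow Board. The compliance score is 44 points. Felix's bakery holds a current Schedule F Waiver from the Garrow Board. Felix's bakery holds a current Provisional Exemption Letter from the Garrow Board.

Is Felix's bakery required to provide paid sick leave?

Exception (a) fails — the business's age is 6 months, not under 6 months.
Exception (b) requires that the employer provides no cash remuneration (equity only); but employees are paid cash wages, so (b) is unavailable.
Exception (c) does not apply: the employer's headcount is 28, not below 25.
Exception (d) requires that the employer holds a current Tier A Certificate from the Garrow Board; but there is no Tier A Certificate in force, so (d) is unavailable.
All of (e)'s requirements are met (a current Schedule F Waiver is held; the registered capacity is 3,340 units, less than the 3,520 units limit). However, paragraphs (k)–(q) must be considered: (k) applies — the bakery is classified under the construction sector. (l) operates (a current Provisional Notice is held), but is set aside by (m): (m) applies — a current Provisional Exemption Letter is held. (n) would limit (m) — a current Schedule A Registration is held — but (o) sets (n) aside: (o) operates against (n): the reference index is 680, less than the 763 limit. (p) would limit (o) — aggregate throughput is 4,780 units, less than the 4,790 units limit — but (q) sets (p) aside: (q) applies — the coverage ratio is 36%, less than the 45% limit. Exception (e) does not apply.
None of the exceptions is available; § 82.9 applies in full.

Yes — Felix's bakery must provide paid sick leave.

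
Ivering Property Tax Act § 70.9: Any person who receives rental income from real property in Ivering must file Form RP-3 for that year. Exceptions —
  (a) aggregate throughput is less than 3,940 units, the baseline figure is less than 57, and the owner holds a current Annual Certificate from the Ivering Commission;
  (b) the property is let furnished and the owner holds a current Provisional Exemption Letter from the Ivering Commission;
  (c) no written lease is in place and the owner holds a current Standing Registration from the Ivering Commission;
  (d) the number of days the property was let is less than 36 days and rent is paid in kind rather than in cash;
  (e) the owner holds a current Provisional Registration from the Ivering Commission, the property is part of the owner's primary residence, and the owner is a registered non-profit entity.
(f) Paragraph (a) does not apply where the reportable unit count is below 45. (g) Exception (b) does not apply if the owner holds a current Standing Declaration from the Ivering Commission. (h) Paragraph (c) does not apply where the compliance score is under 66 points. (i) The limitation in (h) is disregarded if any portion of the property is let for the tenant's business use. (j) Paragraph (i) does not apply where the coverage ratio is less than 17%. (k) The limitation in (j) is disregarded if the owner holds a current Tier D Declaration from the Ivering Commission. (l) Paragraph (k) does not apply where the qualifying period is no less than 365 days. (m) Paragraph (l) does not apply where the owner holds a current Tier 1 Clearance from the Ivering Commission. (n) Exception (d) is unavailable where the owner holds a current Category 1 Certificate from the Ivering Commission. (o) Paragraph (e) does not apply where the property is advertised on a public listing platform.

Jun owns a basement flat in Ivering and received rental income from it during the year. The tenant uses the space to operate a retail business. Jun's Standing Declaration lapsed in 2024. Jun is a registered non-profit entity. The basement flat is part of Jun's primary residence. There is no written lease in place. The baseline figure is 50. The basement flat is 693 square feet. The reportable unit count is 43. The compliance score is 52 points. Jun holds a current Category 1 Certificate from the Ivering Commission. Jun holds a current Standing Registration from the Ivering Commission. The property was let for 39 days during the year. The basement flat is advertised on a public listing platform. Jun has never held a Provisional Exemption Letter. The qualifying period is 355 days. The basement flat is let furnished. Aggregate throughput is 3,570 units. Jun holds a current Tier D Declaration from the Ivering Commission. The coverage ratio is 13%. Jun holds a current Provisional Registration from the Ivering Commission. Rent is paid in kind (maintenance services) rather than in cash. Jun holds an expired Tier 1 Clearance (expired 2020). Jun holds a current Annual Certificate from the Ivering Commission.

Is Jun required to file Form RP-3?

No — exception (c) applies; Jun is not required to file Form RP-3.

All of (a)'s requirements are met (aggregate throughput is 3,570 units, less than the 3,940 units limit; the baseline figure is 50, less than the 57 limit; a current Annual Certificate is held). Turning to paragraph (f): (f) applies — the reportable unit count is 43, below the 45 limit. So (a) is unavailable.
Exception (b) fails — there is no Provisional Exemption Letter in force.
Exception (c): there is no written lease; a current Standing Registration is held — every condition holds. Under paragraphs (h)–(m): (h) applies (the compliance score is 52 points, under the 66 points limit), but yields to (i): (i) applies — the space is let for business use. (j) would limit (i) — the coverage ratio is 13%, less than the 17% limit — but (k) sets (j) aside: (k) is engaged — a current Tier D Declaration is held. (l), which would lift (k), is inapplicable — the qualifying period is 355 days, short of 365 days. (c) remains available.
Exception (d) requires that the number of days the property was let is less than 36 days; but the number of days the property was let is 39 days, not less than 36 days, so (d) is unavailable.
Exception (e) is satisfied on its face — a current Provisional Registration is held; the basement flat is part of the primary residence; Jun is a registered non-profit. But applying paragraph (o): (o) operates against (e): the property is publicly advertised. Exception (e) does not apply.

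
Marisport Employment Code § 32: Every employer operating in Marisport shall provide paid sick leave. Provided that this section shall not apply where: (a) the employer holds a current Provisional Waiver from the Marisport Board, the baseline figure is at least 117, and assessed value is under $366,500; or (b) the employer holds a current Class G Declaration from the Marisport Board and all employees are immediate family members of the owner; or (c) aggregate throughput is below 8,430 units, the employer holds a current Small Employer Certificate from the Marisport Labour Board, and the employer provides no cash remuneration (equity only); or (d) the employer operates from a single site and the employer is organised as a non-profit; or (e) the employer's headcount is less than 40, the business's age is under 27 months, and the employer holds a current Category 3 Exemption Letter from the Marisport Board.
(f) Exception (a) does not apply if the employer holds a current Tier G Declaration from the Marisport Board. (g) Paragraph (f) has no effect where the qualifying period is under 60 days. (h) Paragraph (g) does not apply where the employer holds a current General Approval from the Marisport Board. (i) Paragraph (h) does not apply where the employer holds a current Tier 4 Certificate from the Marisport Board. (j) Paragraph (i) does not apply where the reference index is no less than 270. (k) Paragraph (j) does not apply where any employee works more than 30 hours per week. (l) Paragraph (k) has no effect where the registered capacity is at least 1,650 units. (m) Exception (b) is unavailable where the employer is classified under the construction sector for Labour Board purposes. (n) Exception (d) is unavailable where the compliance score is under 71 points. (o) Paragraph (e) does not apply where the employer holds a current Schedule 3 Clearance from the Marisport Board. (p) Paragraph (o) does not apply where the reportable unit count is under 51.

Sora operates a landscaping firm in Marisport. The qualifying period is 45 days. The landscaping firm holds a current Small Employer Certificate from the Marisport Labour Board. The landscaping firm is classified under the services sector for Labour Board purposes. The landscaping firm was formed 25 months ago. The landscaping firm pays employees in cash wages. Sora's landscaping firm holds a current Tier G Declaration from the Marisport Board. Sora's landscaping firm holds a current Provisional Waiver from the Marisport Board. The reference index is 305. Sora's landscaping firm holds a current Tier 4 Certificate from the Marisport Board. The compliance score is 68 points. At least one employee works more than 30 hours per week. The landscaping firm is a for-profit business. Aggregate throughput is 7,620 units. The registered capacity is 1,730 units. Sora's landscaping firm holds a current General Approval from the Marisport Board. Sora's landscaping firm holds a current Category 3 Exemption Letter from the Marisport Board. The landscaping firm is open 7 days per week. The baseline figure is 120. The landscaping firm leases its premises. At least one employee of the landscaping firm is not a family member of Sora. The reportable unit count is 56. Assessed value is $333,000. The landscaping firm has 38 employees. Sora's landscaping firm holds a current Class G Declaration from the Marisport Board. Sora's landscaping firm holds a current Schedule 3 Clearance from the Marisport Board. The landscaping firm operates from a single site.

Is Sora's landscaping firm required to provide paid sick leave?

All of (a)'s requirements are met (a current Provisional Waiver is held; the baseline figure is 120, meeting the 117 threshold; assessed value is $333,000, under the $366,500 limit). But applying paragraphs (f)–(l): (f) operates against (a): a current Tier G Declaration is held. (g) is engaged (the qualifying period is 45 days, under the 60 days limit), but is overridden by (h): (h) applies — a current General Approval is held. (i) would limit (h) — a current Tier 4 Certificate is held — but (j) sets (i) aside: (j) operates against (i): the reference index is 305, meeting the 270 threshold. (k) operates (at least one employee exceeds 30 hours/week), but is set aside by (l): (l) operates against (k): the registered capacity is 1,730 units, meeting the 1,650 units threshold. Exception (a) does not apply.
Exception (b) requires that all employees are immediate family members of the owner; but at least one employee is not a family member, so (b) is unavailable.
Exception (c) does not apply: employees are paid cash wages.
Exception (d) requires that the employer is organised as a non-profit; but the employer is for-profit, so (d) is unavailable.
Exception (e)'s conditions are all satisfied: the employer's headcount is 38, less than the 40 limit; the business's age is 25 months, under the 27 months limit; a current Category 3 Exemption Letter is held. However, paragraphs (o)–(p) must be considered: (o) applies — a current Schedule 3 Clearance is held. (p) does not operate here (the reportable unit count is 56, not under 51), so (o) stands. So (e) is unavailable.
None of the exceptions is available; § 32 applies in full.

Yes — Sora's landscaping firm must provide paid sick leave.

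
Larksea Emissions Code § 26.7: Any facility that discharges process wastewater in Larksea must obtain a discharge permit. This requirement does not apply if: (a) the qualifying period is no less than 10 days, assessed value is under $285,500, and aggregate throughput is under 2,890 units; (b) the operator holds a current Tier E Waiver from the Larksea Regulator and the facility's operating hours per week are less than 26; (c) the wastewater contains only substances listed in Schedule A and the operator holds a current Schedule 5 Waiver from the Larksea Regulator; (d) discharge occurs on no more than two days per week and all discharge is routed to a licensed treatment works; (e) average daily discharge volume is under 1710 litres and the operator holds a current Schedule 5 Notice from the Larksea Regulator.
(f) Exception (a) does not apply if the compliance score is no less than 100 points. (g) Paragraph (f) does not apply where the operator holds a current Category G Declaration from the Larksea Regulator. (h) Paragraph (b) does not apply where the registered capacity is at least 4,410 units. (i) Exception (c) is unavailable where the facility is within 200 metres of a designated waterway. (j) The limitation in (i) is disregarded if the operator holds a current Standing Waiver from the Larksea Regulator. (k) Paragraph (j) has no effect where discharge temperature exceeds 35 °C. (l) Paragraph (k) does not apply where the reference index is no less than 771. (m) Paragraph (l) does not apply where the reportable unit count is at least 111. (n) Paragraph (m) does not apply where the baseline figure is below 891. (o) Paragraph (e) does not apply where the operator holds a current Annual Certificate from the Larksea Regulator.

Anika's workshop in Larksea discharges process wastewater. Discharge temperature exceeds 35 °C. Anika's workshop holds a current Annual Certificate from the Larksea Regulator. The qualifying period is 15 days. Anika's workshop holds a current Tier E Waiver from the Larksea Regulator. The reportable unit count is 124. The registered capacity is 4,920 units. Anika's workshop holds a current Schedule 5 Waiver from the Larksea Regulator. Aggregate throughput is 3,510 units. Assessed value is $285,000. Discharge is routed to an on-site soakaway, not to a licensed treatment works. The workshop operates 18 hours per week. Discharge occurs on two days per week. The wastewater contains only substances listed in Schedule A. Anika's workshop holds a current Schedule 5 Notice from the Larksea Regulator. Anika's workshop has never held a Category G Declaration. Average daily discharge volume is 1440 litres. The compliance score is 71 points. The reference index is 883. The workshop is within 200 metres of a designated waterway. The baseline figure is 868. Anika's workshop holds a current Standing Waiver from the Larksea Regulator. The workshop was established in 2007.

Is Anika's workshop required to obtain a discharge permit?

No — exception (c) applies; Anika's workshop is not required to obtain a discharge permit.

Exception (a) does not apply: aggregate throughput is 3,510 units, not under 2,890 units.
Exception (b)'s conditions are all satisfied: a current Tier E Waiver is held; the facility's operating hours per week are 18, less than the 26 limit. However, paragraph (h) must be considered: (h) operates against (b): the registered capacity is 4,920 units, meeting the 4,410 units threshold. So (b) is unavailable.
Exception (c): the wastewater is Schedule-A-only; a current Schedule 5 Waiver is held — every condition holds. Under paragraphs (i)–(n): (i) applies (the workshop is within 200 m of a designated waterway), but is set aside by (j): (j) is triggered — a current Standing Waiver is held. (k) would limit (j) — discharge temperature exceeds 35 °C — but (l) sets (k) aside: (l) operates against (k): the reference index is 883, meeting the 771 threshold. (m) is triggered (the reportable unit count is 124, meeting the 111 threshold), but is overridden by (n): (n) applies — the baseline figure is 868, below the 891 limit. Exception (c) stands.
Exception (d) requires that all discharge is routed to a licensed treatment works; but discharge is not routed to a licensed treatment works, so (d) is unavailable.
All of (e)'s requirements are met (average daily discharge volume is 1440 litres, under the 1710 litres limit; a current Schedule 5 Notice is held). But: (o) operates against (e): a current Annual Certificate is held. (e) is therefore removed.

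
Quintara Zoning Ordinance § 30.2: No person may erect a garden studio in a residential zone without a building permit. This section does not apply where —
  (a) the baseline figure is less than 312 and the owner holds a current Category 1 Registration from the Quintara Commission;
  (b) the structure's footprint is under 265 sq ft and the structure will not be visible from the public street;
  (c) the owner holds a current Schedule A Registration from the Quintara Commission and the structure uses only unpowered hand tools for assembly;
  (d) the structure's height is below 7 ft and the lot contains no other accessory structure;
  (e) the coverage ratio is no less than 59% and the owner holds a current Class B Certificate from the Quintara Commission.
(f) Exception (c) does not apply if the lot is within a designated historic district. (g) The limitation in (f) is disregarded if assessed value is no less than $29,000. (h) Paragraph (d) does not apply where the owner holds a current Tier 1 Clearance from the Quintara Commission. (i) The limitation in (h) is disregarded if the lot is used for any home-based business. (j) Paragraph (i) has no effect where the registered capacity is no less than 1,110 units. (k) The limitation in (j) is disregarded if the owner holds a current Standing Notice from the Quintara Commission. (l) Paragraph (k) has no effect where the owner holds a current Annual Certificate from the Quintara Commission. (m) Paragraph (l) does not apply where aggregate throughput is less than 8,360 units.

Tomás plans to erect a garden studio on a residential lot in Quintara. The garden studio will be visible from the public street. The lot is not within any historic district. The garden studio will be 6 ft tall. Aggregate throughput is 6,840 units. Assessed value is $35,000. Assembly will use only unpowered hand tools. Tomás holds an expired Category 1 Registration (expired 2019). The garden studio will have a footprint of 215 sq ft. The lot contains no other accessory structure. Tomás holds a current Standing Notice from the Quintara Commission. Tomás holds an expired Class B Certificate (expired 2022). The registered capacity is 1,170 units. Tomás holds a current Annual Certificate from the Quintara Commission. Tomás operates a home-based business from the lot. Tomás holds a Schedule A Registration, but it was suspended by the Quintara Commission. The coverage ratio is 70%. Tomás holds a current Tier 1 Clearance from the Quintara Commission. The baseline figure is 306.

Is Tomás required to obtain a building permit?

No — exception (d) applies; Tomás does not need a building permit.

Exception (a) fails — the Category 1 Registration is not current.
Exception (b) fails — the structure will be visible from the street.
Exception (c) does not apply: there is no Schedule A Registration in force.
Exception (d): the structure's height is 6 ft, below the 7 ft limit; the lot has no other accessory structure — every condition holds. Applying paragraphs (h)–(m): (h) would limit (d) — a current Tier 1 Clearance is held — but (i) sets (h) aside: (i) applies — a home-based business operates on the lot. (j) operates (the registered capacity is 1,170 units, meeting the 1,110 units threshold), but is overridden by (k): (k) is triggered — a current Standing Notice is held. (l) would limit (k) — a current Annual Certificate is held — but (m) sets (l) aside: (m) operates against (l): aggregate throughput is 6,840 units, less than the 8,360 units limit. Exception (d) stands.
Exception (e) fails — there is no Class B Certificate in force.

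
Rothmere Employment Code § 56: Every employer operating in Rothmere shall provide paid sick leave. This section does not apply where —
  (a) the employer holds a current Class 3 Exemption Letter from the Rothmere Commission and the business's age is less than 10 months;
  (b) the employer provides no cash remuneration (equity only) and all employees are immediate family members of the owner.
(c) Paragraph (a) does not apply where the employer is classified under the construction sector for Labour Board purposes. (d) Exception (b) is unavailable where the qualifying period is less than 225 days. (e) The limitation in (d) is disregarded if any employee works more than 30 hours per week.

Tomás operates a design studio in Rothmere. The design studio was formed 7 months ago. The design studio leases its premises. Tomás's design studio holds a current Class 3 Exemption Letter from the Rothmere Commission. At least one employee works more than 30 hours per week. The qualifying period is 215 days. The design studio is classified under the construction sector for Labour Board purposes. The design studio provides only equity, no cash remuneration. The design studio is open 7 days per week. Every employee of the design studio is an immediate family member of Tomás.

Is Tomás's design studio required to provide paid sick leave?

No — exception (b) applies; Tomás's design studio is not required to provide paid sick leave.

Exception (a)'s conditions are all satisfied: a current Class 3 Exemption Letter is held; the business's age is 7 months, less than the 10 months limit. But: (c) is engaged — the design studio is classified under the construction sector. Exception (a) does not apply.
Exception (b)'s conditions are all satisfied: remuneration is equity-only; every employee is an immediate family member. Under paragraphs (d)–(e): (d) would limit (b) — the qualifying period is 215 days, less than the 225 days limit — but (e) sets (d) aside: (e) operates against (d): at least one employee exceeds 30 hours/week. So (b) applies.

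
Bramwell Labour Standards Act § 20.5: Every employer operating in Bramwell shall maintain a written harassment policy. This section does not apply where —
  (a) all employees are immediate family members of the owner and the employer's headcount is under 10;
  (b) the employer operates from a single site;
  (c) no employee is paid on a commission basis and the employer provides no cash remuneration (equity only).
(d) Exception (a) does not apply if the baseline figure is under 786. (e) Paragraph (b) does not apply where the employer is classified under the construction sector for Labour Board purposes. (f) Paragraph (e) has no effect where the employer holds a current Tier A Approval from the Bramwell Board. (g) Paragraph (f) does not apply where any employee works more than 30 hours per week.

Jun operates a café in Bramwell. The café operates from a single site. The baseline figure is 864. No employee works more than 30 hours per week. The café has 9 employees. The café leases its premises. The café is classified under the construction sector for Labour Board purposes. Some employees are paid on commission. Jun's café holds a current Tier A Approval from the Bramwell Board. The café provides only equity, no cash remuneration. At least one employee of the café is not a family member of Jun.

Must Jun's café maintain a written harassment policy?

No — exception (b) applies; Jun's café is not required to maintain a written harassment policy.

Exception (a) does not apply: at least one employee is not a family member.
Exception (b)'s conditions are all satisfied: the employer operates from a single site. Considering the limiting provisions: (e) is engaged (the café is classified under the construction sector), but is itself disapplied by (f): (f) operates against (e): a current Tier A Approval is held. (g) is not triggered (no employee exceeds 30 hours/week), so (f) stands. Exception (b) stands.
Exception (c) does not apply: some employees are paid on commission.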